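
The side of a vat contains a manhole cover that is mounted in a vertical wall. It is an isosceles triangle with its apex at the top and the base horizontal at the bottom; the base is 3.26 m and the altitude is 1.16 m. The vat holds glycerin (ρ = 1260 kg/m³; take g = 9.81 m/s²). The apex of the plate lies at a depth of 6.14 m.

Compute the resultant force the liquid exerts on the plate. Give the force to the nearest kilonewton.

F ≈ 162 kN

γ = ρg = 1260 × 9.81 / 1000 = 12.3606 kN/m³.
With the apex up, the centroid sits 2h/3 = 2 × 1.16/3 = 0.773333 m below the apex, so the centroid depth is h_c = 6.14 + 0.773333 = 6.91333 m.
A = ½ × 3.26 × 1.16 = 1.8908 m².
Resultant F = γ·h_c·A = 12.3606 × 6.91333 × 1.8908 = 161.574 kN.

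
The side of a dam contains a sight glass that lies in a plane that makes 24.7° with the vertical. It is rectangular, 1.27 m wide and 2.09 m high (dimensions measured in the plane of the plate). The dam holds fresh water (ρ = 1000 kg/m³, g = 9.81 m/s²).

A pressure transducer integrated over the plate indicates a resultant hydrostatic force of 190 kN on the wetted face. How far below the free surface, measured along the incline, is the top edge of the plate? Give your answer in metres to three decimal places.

γ = ρg = 1000 × 9.81 = 9810 N/m³ = 9.81 kN/m³.
A = 1.27 × 2.09 = 2.6543 m².
From F = γ·h_c·A, the centroid depth is h_c = 190/(9.81 × 2.6543) = 7.29684 m.
The plate makes 24.7° with the vertical, i.e. θ = 90° − 24.7° = 65.3° to the horizontal. Measuring y along the incline from the free-surface line, vertical depth h = y·sinθ with sinθ = 0.908508.
Along the incline, y_c = h_c/sinθ = 7.29684/0.908508 = 8.03167 m.
The centroid lies 2.09/2 = 1.045 m below the top edge, so the top edge sits at y_top = 8.03167 − 1.045 = 6.98667 m along the incline.

y_top ≈ 6.987 m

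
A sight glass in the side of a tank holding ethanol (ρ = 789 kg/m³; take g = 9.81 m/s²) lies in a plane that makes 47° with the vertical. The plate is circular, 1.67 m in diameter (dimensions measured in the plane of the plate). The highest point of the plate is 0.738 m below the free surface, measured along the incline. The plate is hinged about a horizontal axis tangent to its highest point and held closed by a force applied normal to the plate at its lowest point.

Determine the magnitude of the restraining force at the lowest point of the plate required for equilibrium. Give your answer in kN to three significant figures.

γ = ρg = 789 × 9.81 / 1000 = 7.74009 kN/m³.
The plate makes 47° with the vertical, i.e. θ = 90° − 47° = 43° to the horizontal. Measuring y along the incline from the free-surface line, vertical depth h = y·sinθ with sinθ = 0.681998.
The centroid is at the centre, 0.835 m below the top of the plate, so y_c = 0.738 + 0.835 = 1.573 m and h_c = 1.573 × 0.681998 = 1.07278 m.
A = π(0.835)² = 2.1904 m².
Resultant F = γ·h_c·A = 7.74009 × 1.07278 × 2.1904 = 18.1878 kN.
I_c = πr⁴/4 = π × 0.835⁴/4 = 0.3818 m⁴.
Centre of pressure: y_p = y_c + I_c/(y_c·A) = 1.573 + 0.3818/(1.573 × 2.1904) = 1.573 + 0.110811 = 1.68381 m along the plane.
The resultant acts 0.835 + 0.110811 = 0.945811 m (along the plate) below the hinge at the top edge, so the moment about the hinge is M = F × 0.945811 = 18.1878 × 0.945811 = 17.2022 kN·m.
A normal force at the bottom, 1.67 m from the hinge, must supply this moment: P = 17.2022/1.67 = 10.3007 kN.

P ≈ 10.3 kN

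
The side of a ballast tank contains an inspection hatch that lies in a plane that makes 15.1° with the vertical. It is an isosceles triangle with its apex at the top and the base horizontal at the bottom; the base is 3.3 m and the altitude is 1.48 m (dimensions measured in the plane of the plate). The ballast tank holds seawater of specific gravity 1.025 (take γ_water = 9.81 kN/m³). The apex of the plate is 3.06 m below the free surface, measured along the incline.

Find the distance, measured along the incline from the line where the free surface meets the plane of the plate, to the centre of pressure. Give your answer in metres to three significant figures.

γ = 1.025 × 9.81 = 10.05525 kN/m³.
The plate makes 15.1° with the vertical, i.e. θ = 90° − 15.1° = 74.9° to the horizontal. Measuring y along the incline from the free-surface line, vertical depth h = y·sinθ with sinθ = 0.965473.
With the apex up, the centroid sits 2h/3 = 2 × 1.48/3 = 0.986667 m below the apex, so y_c = 3.06 + 0.986667 = 4.04667 m and h_c = 4.04667 × 0.965473 = 3.90695 m.
A = ½ × 3.3 × 1.48 = 2.442 m².
Resultant F = γ·h_c·A = 10.05525 × 3.90695 × 2.442 = 95.9348 kN.
I_c = b·h³/36 = 3.3 × 1.48³/36 = 0.297164 m⁴.
Centre of pressure: y_p = y_c + I_c/(y_c·A) = 4.04667 + 0.297164/(4.04667 × 2.442) = 4.04667 + 0.0300713 = 4.07674 m along the plane.

y_p = 4.08 m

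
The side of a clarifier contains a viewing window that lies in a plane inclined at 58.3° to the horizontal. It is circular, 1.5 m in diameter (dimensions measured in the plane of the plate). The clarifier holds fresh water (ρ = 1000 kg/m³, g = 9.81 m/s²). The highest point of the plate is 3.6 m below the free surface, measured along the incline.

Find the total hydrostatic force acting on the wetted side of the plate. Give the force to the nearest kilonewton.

F ≈ 64 kN

γ = ρg = 1000 × 9.81 = 9810 N/m³ = 9.81 kN/m³.
Let θ = 58.3° be the plate's angle to the horizontal; measure y along the incline from where the plane meets the free surface. Vertical depth h = y·sinθ with sinθ = 0.850811.
The centroid is at the centre, 0.75 m below the top of the plate, so y_c = 3.6 + 0.75 = 4.35 m and h_c = 4.35 × 0.850811 = 3.70103 m.
A = π(0.75)² = 1.76715 m².
Resultant F = γ·h_c·A = 9.81 × 3.70103 × 1.76715 = 64.1601 kN.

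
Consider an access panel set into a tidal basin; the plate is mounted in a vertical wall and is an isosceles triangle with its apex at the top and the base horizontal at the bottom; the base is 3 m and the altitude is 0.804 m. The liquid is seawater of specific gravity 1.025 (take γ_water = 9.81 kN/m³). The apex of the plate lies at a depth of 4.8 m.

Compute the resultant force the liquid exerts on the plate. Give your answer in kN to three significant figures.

γ = 1.025 × 9.81 = 10.05525 kN/m³.
With the apex up, the centroid sits 2h/3 = 2 × 0.804/3 = 0.536 m below the apex, so the centroid depth is h_c = 4.8 + 0.536 = 5.336 m.
A = ½ × 3 × 0.804 = 1.206 m².
Resultant F = γ·h_c·A = 10.05525 × 5.336 × 1.206 = 64.7077 kN.

F ≈ 64.7 kN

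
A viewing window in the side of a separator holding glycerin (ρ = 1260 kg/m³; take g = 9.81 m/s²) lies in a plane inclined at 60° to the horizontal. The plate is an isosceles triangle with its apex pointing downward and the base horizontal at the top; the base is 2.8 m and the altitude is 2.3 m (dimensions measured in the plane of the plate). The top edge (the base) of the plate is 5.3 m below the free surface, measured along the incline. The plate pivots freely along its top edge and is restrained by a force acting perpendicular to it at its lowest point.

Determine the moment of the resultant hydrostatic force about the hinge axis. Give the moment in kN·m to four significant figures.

γ = ρg = 1260 × 9.81 / 1000 = 12.3606 kN/m³.
Let θ = 60° be the plate's angle to the horizontal; measure y along the incline from where the plane meets the free surface. Vertical depth h = y·sinθ with sinθ = 0.866025.
With the apex down, the centroid sits h/3 = 2.3/3 = 0.766667 m below the base (the top edge), so y_c = 5.3 + 0.766667 = 6.06667 m and h_c = 6.06667 × 0.866025 = 5.25389 m.
A = ½ × 2.8 × 2.3 = 3.22 m².
Resultant F = γ·h_c·A = 12.3606 × 5.25389 × 3.22 = 209.111 kN.
I_c = b·h³/36 = 2.8 × 2.3³/36 = 0.946322 m⁴.
Centre of pressure: y_p = y_c + I_c/(y_c·A) = 6.06667 + 0.946322/(6.06667 × 3.22) = 6.06667 + 0.0484432 = 6.11511 m along the plane.
The resultant acts 0.766667 + 0.0484432 = 0.81511 m (along the plate) below the hinge at the top edge, so the moment about the hinge is M = F × 0.81511 = 209.111 × 0.81511 = 170.448 kN·m.

M ≈ 170.4 kN·m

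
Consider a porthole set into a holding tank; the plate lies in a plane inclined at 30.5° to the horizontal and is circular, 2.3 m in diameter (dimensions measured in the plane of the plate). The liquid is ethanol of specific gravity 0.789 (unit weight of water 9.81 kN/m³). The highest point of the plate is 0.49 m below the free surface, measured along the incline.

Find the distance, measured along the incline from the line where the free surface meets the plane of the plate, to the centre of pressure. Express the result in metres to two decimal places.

y_p = 1.84 m

γ = 0.789 × 9.81 = 7.74009 kN/m³.
Let θ = 30.5° be the plate's angle to the horizontal; measure y along the incline from where the plane meets the free surface. Vertical depth h = y·sinθ with sinθ = 0.507538.
The centroid is at the centre, 1.15 m below the top of the plate, so y_c = 0.49 + 1.15 = 1.64 m and h_c = 1.64 × 0.507538 = 0.832362 m.
A = π(1.15)² = 4.15476 m².
Resultant F = γ·h_c·A = 7.74009 × 0.832362 × 4.15476 = 26.7673 kN.
I_c = πr⁴/4 = π × 1.15⁴/4 = 1.37367 m⁴.
Centre of pressure: y_p = y_c + I_c/(y_c·A) = 1.64 + 1.37367/(1.64 × 4.15476) = 1.64 + 0.201601 = 1.8416 m along the plane.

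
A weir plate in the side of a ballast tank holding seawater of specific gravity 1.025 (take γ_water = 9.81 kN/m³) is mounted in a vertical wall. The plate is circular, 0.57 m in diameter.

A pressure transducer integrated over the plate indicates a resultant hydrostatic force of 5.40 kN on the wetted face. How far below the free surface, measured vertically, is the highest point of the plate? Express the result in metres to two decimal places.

γ = 1.025 × 9.81 = 10.05525 kN/m³.
A = π(0.285)² = 0.255176 m².
From F = γ·h_c·A, the centroid depth is h_c = 5.40/(10.05525 × 0.255176) = 2.10456 m.
The centroid is at the centre, 0.285 m below the top of the plate, so the highest point sits at h_top = 2.10456 − 0.285 = 1.81956 m below the surface.

d_top ≈ 1.82 m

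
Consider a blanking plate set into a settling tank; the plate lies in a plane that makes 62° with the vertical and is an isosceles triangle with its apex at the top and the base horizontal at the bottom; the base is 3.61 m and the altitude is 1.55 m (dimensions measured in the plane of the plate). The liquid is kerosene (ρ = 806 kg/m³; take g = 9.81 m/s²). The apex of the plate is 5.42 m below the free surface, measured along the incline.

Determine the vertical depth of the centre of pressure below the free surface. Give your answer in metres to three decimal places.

γ = ρg = 806 × 9.81 / 1000 = 7.90686 kN/m³.
The plate makes 62° with the vertical, i.e. θ = 90° − 62° = 28° to the horizontal. Measuring y along the incline from the free-surface line, vertical depth h = y·sinθ with sinθ = 0.469472.
With the apex up, the centroid sits 2h/3 = 2 × 1.55/3 = 1.03333 m below the apex, so y_c = 5.42 + 1.03333 = 6.45333 m and h_c = 6.45333 × 0.469472 = 3.02966 m.
A = ½ × 3.61 × 1.55 = 2.79775 m².
Resultant F = γ·h_c·A = 7.90686 × 3.02966 × 2.79775 = 67.0204 kN.
I_c = b·h³/36 = 3.61 × 1.55³/36 = 0.373422 m⁴.
Centre of pressure: y_p = y_c + I_c/(y_c·A) = 6.45333 + 0.373422/(6.45333 × 2.79775) = 6.45333 + 0.0206827 = 6.47401 m along the plane.
Vertically, h_p = y_p·sinθ = 6.47401 × 0.469472 = 3.03937 m.

h_p = 3.039 m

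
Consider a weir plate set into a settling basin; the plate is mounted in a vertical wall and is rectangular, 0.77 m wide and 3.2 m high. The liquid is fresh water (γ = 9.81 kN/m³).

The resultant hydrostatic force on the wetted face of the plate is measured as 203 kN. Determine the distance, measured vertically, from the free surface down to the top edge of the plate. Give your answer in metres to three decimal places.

γ = 9.81 kN/m³.
A = 0.77 × 3.2 = 2.464 m².
From F = γ·h_c·A, the centroid depth is h_c = 203/(9.81 × 2.464) = 8.3982 m.
The centroid lies 3.2/2 = 1.6 m below the top edge, so the top edge sits at h_top = 8.3982 − 1.6 = 6.7982 m below the surface.

d_top ≈ 6.798 m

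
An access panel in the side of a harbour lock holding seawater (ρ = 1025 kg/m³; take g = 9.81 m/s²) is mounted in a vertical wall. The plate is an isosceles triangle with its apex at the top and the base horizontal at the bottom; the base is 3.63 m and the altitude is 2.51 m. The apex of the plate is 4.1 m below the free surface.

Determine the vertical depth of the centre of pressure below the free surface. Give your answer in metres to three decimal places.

γ = ρg = 1025 × 9.81 / 1000 = 10.05525 kN/m³.
With the apex up, the centroid sits 2h/3 = 2 × 2.51/3 = 1.67333 m below the apex, so the centroid depth is h_c = 4.1 + 1.67333 = 5.77333 m.
A = ½ × 3.63 × 2.51 = 4.55565 m².
Resultant F = γ·h_c·A = 10.05525 × 5.77333 × 4.55565 = 264.466 kN.
I_c = b·h³/36 = 3.63 × 2.51³/36 = 1.5945 m⁴.
Centre of pressure: y_p = y_c + I_c/(y_c·A) = 5.77333 + 1.5945/(5.77333 × 4.55565) = 5.77333 + 0.0606244 = 5.83395 m along the plane.

h_p = 5.834 m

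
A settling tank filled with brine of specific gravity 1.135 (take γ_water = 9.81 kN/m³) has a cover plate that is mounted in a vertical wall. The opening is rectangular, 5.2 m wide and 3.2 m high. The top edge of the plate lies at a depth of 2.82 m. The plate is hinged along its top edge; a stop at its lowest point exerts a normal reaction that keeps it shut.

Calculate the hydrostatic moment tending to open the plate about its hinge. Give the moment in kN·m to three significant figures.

γ = 1.135 × 9.81 = 11.13435 kN/m³.
The centroid lies 3.2/2 = 1.6 m below the top edge, so the centroid depth is h_c = 2.82 + 1.6 = 4.42 m.
A = 5.2 × 3.2 = 16.64 m².
Resultant F = γ·h_c·A = 11.13435 × 4.42 × 16.64 = 818.918 kN.
I_c = b·h³/12 = 5.2 × 3.2³/12 = 14.1995 m⁴.
Centre of pressure: y_p = y_c + I_c/(y_c·A) = 4.42 + 14.1995/(4.42 × 16.64) = 4.42 + 0.193062 = 4.61306 m along the plane.
The resultant acts 1.6 + 0.193062 = 1.79306 m (along the plate) below the hinge at the top edge, so the moment about the hinge is M = F × 1.79306 = 818.918 × 1.79306 = 1468.37 kN·m.

M ≈ 1470 kN·m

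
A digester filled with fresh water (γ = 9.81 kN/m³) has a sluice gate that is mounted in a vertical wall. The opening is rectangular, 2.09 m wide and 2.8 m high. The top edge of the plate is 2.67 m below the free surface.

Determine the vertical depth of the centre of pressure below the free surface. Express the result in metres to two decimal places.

γ = 9.81 kN/m³.
The centroid lies 2.8/2 = 1.4 m below the top edge, so the centroid depth is h_c = 2.67 + 1.4 = 4.07 m.
A = 2.09 × 2.8 = 5.852 m².
Resultant F = γ·h_c·A = 9.81 × 4.07 × 5.852 = 233.651 kN.
I_c = b·h³/12 = 2.09 × 2.8³/12 = 3.82331 m⁴.
Centre of pressure: y_p = y_c + I_c/(y_c·A) = 4.07 + 3.82331/(4.07 × 5.852) = 4.07 + 0.160524 = 4.23052 m along the plane.

h_p = 4.23 m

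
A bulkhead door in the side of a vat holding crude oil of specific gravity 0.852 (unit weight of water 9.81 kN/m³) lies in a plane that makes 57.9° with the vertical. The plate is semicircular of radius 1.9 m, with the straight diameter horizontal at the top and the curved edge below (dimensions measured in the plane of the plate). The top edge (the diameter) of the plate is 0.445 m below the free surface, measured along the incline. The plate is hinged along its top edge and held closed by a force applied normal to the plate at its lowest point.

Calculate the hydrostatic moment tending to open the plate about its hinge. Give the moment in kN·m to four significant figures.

γ = 0.852 × 9.81 = 8.35812 kN/m³.
The plate makes 57.9° with the vertical, i.e. θ = 90° − 57.9° = 32.1° to the horizontal. Measuring y along the incline from the free-surface line, vertical depth h = y·sinθ with sinθ = 0.531399.
The centroid of a semicircle lies 4r/(3π) = 0.806385 m from the diameter, here below the top edge, so y_c = 0.445 + 0.806385 = 1.25138 m and h_c = 1.25138 × 0.531399 = 0.664982 m.
A = πr²/2 = π × 1.9²/2 = 5.67057 m².
Resultant F = γ·h_c·A = 8.35812 × 0.664982 × 5.67057 = 31.517 kN.
I_c = (π/8 − 8/(9π))·r⁴ = 0.109757 × 1.9⁴ = 1.43036 m⁴.
Centre of pressure: y_p = y_c + I_c/(y_c·A) = 1.25138 + 1.43036/(1.25138 × 5.67057) = 1.25138 + 0.201572 = 1.45295 m along the plane.
The resultant acts 0.806385 + 0.201572 = 1.00796 m (along the plate) below the hinge at the top edge, so the moment about the hinge is M = F × 1.00796 = 31.517 × 1.00796 = 31.7679 kN·m.

M ≈ 31.77 kN·m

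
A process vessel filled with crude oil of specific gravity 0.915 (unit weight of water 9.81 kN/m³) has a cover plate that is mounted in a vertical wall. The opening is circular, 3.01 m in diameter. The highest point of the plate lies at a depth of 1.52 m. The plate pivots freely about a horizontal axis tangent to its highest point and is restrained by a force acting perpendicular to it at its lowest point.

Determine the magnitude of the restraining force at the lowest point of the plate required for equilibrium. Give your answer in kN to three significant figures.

P ≈ 109 kN

γ = 0.915 × 9.81 = 8.97615 kN/m³.
The centroid is at the centre, 1.505 m below the top of the plate, so the centroid depth is h_c = 1.52 + 1.505 = 3.025 m.
A = π(1.505)² = 7.11579 m².
Resultant F = γ·h_c·A = 8.97615 × 3.025 × 7.11579 = 193.214 kN.
I_c = πr⁴/4 = π × 1.505⁴/4 = 4.02936 m⁴.
Centre of pressure: y_p = y_c + I_c/(y_c·A) = 3.025 + 4.02936/(3.025 × 7.11579) = 3.025 + 0.187192 = 3.21219 m along the plane.
The resultant acts 1.505 + 0.187192 = 1.69219 m (along the plate) below the hinge at the top edge, so the moment about the hinge is M = F × 1.69219 = 193.214 × 1.69219 = 326.955 kN·m.
A normal force at the bottom, 3.01 m from the hinge, must supply this moment: P = 326.955/3.01 = 108.623 kN.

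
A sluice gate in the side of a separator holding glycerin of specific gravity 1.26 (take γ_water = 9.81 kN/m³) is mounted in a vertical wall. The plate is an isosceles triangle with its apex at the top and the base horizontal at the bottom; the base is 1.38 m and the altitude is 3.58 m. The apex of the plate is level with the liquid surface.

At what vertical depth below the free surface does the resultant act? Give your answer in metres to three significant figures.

h_p = 2.69 m

γ = 1.26 × 9.81 = 12.3606 kN/m³.
With the apex up, the centroid sits 2h/3 = 2 × 3.58/3 = 2.38667 m below the apex, so the centroid depth is h_c = 2.38667 m.
A = ½ × 1.38 × 3.58 = 2.4702 m².
Resultant F = γ·h_c·A = 12.3606 × 2.38667 × 2.4702 = 72.8726 kN.
I_c = b·h³/36 = 1.38 × 3.58³/36 = 1.75884 m⁴.
Centre of pressure: y_p = y_c + I_c/(y_c·A) = 2.38667 + 1.75884/(2.38667 × 2.4702) = 2.38667 + 0.298333 = 2.685 m along the plane.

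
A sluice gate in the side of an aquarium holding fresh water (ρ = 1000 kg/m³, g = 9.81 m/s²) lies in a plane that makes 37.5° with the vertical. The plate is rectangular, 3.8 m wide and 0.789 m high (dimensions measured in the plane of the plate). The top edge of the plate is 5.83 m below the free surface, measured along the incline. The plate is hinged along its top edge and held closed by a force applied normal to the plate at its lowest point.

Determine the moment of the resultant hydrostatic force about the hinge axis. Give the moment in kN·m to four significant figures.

γ = ρg = 1000 × 9.81 = 9810 N/m³ = 9.81 kN/m³.
The plate makes 37.5° with the vertical, i.e. θ = 90° − 37.5° = 52.5° to the horizontal. Measuring y along the incline from the free-surface line, vertical depth h = y·sinθ with sinθ = 0.793353.
The centroid lies 0.789/2 = 0.3945 m below the top edge, so y_c = 5.83 + 0.3945 = 6.2245 m and h_c = 6.2245 × 0.793353 = 4.93823 m.
A = 3.8 × 0.789 = 2.9982 m².
Resultant F = γ·h_c·A = 9.81 × 4.93823 × 2.9982 = 145.245 kN.
I_c = b·h³/12 = 3.8 × 0.789³/12 = 0.155537 m⁴.
Centre of pressure: y_p = y_c + I_c/(y_c·A) = 6.2245 + 0.155537/(6.2245 × 2.9982) = 6.2245 + 0.00833429 = 6.23283 m along the plane.
The resultant acts 0.3945 + 0.00833429 = 0.402834 m (along the plate) below the hinge at the top edge, so the moment about the hinge is M = F × 0.402834 = 145.245 × 0.402834 = 58.5096 kN·m.

M ≈ 58.51 kN·m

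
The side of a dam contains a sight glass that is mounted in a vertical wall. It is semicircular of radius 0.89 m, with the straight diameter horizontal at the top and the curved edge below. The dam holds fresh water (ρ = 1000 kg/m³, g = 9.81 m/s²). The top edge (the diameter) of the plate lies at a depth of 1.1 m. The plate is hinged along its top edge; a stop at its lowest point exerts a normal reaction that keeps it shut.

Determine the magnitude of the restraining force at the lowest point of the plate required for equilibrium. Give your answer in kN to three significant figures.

γ = ρg = 1000 × 9.81 = 9810 N/m³ = 9.81 kN/m³.
The centroid of a semicircle lies 4r/(3π) = 0.377728 m from the diameter, here below the top edge, so the centroid depth is h_c = 1.1 + 0.377728 = 1.47773 m.
A = πr²/2 = π × 0.89²/2 = 1.24423 m².
Resultant F = γ·h_c·A = 9.81 × 1.47773 × 1.24423 = 18.037 kN.
I_c = (π/8 − 8/(9π))·r⁴ = 0.109757 × 0.89⁴ = 0.068864 m⁴.
Centre of pressure: y_p = y_c + I_c/(y_c·A) = 1.47773 + 0.068864/(1.47773 × 1.24423) = 1.47773 + 0.0374539 = 1.51518 m along the plane.
The resultant acts 0.377728 + 0.0374539 = 0.415182 m (along the plate) below the hinge at the top edge, so the moment about the hinge is M = F × 0.415182 = 18.037 × 0.415182 = 7.48864 kN·m.
A normal force at the bottom, 0.89 m from the hinge, must supply this moment: P = 7.48864/0.89 = 8.4142 kN.

P ≈ 8.41 kN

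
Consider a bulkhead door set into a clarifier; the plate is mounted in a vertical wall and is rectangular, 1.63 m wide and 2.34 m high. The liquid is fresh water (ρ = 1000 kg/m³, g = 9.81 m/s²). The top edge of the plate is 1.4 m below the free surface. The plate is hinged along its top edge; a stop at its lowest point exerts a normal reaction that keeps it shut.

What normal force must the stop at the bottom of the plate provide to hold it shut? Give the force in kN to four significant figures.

P ≈ 55.38 kN

γ = ρg = 1000 × 9.81 = 9810 N/m³ = 9.81 kN/m³.
The centroid lies 2.34/2 = 1.17 m below the top edge, so the centroid depth is h_c = 1.4 + 1.17 = 2.57 m.
A = 1.63 × 2.34 = 3.8142 m².
Resultant F = γ·h_c·A = 9.81 × 2.57 × 3.8142 = 96.1625 kN.
I_c = b·h³/12 = 1.63 × 2.34³/12 = 1.74042 m⁴.
Centre of pressure: y_p = y_c + I_c/(y_c·A) = 2.57 + 1.74042/(2.57 × 3.8142) = 2.57 + 0.177549 = 2.74755 m along the plane.
The resultant acts 1.17 + 0.177549 = 1.34755 m (along the plate) below the hinge at the top edge, so the moment about the hinge is M = F × 1.34755 = 96.1625 × 1.34755 = 129.584 kN·m.
A normal force at the bottom, 2.34 m from the hinge, must supply this moment: P = 129.584/2.34 = 55.3778 kN.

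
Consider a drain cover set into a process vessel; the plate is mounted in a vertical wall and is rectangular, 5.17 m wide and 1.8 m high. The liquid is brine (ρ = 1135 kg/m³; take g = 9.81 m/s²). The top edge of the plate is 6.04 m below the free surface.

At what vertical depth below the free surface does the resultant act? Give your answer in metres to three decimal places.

h_p = 6.979 m

γ = ρg = 1135 × 9.81 / 1000 = 11.13435 kN/m³.
The centroid lies 1.8/2 = 0.9 m below the top edge, so the centroid depth is h_c = 6.04 + 0.9 = 6.94 m.
A = 5.17 × 1.8 = 9.306 m².
Resultant F = γ·h_c·A = 11.13435 × 6.94 × 9.306 = 719.097 kN.
I_c = b·h³/12 = 5.17 × 1.8³/12 = 2.51262 m⁴.
Centre of pressure: y_p = y_c + I_c/(y_c·A) = 6.94 + 2.51262/(6.94 × 9.306) = 6.94 + 0.0389049 = 6.9789 m along the plane.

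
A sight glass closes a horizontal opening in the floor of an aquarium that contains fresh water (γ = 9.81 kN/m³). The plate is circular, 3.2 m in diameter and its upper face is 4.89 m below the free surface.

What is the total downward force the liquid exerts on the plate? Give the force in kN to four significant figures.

γ = 9.81 kN/m³.
The plate is horizontal, so pressure is uniform at p = γ·h = 9.81 × 4.89 = 47.9709 kN/m².
A = π(1.6)² = 8.04248 m².
F = p·A = 47.9709 × 8.04248 = 385.805 kN.

F ≈ 385.8 kN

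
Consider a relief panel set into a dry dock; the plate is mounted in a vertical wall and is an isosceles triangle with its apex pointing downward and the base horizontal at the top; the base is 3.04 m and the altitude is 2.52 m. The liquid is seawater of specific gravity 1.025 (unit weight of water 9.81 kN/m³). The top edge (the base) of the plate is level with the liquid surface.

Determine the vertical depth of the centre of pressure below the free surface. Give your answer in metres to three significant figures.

γ = 1.025 × 9.81 = 10.05525 kN/m³.
With the apex down, the centroid sits h/3 = 2.52/3 = 0.84 m below the base (the top edge), so the centroid depth is h_c = 0.84 m.
A = ½ × 3.04 × 2.52 = 3.8304 m².
Resultant F = γ·h_c·A = 10.05525 × 0.84 × 3.8304 = 32.3531 kN.
I_c = b·h³/36 = 3.04 × 2.52³/36 = 1.35137 m⁴.
Centre of pressure: y_p = y_c + I_c/(y_c·A) = 0.84 + 1.35137/(0.84 × 3.8304) = 0.84 + 0.420002 = 1.26 m along the plane.

h_p = 1.26 m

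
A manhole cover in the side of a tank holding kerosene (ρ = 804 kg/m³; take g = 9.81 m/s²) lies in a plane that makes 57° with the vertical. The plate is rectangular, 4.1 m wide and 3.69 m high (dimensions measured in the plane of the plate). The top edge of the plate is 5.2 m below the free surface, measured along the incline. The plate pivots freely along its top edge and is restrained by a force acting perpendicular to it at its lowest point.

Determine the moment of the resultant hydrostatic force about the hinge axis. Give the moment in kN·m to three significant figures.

γ = ρg = 804 × 9.81 / 1000 = 7.88724 kN/m³.
The plate makes 57° with the vertical, i.e. θ = 90° − 57° = 33° to the horizontal. Measuring y along the incline from the free-surface line, vertical depth h = y·sinθ with sinθ = 0.544639.
The centroid lies 3.69/2 = 1.845 m below the top edge, so y_c = 5.2 + 1.845 = 7.045 m and h_c = 7.045 × 0.544639 = 3.83698 m.
A = 4.1 × 3.69 = 15.129 m².
Resultant F = γ·h_c·A = 7.88724 × 3.83698 × 15.129 = 457.852 kN.
I_c = b·h³/12 = 4.1 × 3.69³/12 = 17.1665 m⁴.
Centre of pressure: y_p = y_c + I_c/(y_c·A) = 7.045 + 17.1665/(7.045 × 15.129) = 7.045 + 0.161061 = 7.20606 m along the plane.
The resultant acts 1.845 + 0.161061 = 2.00606 m (along the plate) below the hinge at the top edge, so the moment about the hinge is M = F × 2.00606 = 457.852 × 2.00606 = 918.479 kN·m.

M ≈ 918 kN·m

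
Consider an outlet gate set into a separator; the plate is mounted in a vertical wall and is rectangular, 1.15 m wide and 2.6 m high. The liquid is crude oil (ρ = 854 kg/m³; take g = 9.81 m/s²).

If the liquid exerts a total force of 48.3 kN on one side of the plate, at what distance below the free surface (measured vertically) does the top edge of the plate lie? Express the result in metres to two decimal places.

γ = ρg = 854 × 9.81 / 1000 = 8.37774 kN/m³.
A = 1.15 × 2.6 = 2.99 m².
From F = γ·h_c·A, the centroid depth is h_c = 48.3/(8.37774 × 2.99) = 1.92819 m.
The centroid lies 2.6/2 = 1.3 m below the top edge, so the top edge sits at h_top = 1.92819 − 1.3 = 0.62819 m below the surface.

d_top ≈ 0.63 m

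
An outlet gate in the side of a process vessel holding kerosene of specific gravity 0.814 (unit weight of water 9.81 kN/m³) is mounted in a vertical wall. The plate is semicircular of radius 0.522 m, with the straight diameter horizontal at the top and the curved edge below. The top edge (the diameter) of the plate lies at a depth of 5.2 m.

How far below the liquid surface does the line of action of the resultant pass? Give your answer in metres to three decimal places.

h_p = 5.425 m

γ = 0.814 × 9.81 = 7.98534 kN/m³.
The centroid of a semicircle lies 4r/(3π) = 0.221544 m from the diameter, here below the top edge, so the centroid depth is h_c = 5.2 + 0.221544 = 5.42154 m.
A = πr²/2 = π × 0.522²/2 = 0.428017 m².
Resultant F = γ·h_c·A = 7.98534 × 5.42154 × 0.428017 = 18.5301 kN.
I_c = (π/8 − 8/(9π))·r⁴ = 0.109757 × 0.522⁴ = 0.00814919 m⁴.
Centre of pressure: y_p = y_c + I_c/(y_c·A) = 5.42154 + 0.00814919/(5.42154 × 0.428017) = 5.42154 + 0.00351181 = 5.42505 m along the plane.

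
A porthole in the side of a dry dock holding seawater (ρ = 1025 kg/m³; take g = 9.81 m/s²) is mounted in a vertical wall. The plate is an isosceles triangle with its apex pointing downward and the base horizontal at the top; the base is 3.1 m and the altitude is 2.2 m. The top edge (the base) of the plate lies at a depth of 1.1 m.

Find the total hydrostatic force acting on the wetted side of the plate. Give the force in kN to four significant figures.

F ≈ 62.86 kN

γ = ρg = 1025 × 9.81 / 1000 = 10.05525 kN/m³.
With the apex down, the centroid sits h/3 = 2.2/3 = 0.733333 m below the base (the top edge), so the centroid depth is h_c = 1.1 + 0.733333 = 1.83333 m.
A = ½ × 3.1 × 2.2 = 3.41 m².
Resultant F = γ·h_c·A = 10.05525 × 1.83333 × 3.41 = 62.862 kN.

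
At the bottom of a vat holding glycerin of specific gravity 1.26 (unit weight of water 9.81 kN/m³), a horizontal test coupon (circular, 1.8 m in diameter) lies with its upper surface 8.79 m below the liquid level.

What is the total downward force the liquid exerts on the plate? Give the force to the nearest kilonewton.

F ≈ 276 kN

γ = 1.26 × 9.81 = 12.3606 kN/m³.
The plate is horizontal, so pressure is uniform at p = γ·h = 12.3606 × 8.79 = 108.65 kN/m².
A = π(0.9)² = 2.54469 m².
F = p·A = 108.65 × 2.54469 = 276.481 kN.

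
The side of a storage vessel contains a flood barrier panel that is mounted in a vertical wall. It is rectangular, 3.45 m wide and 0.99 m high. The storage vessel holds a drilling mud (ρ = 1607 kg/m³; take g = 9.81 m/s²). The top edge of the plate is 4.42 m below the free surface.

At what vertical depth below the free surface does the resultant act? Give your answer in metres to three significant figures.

γ = ρg = 1607 × 9.81 / 1000 = 15.76467 kN/m³.
The centroid lies 0.99/2 = 0.495 m below the top edge, so the centroid depth is h_c = 4.42 + 0.495 = 4.915 m.
A = 3.45 × 0.99 = 3.4155 m².
Resultant F = γ·h_c·A = 15.76467 × 4.915 × 3.4155 = 264.644 kN.
I_c = b·h³/12 = 3.45 × 0.99³/12 = 0.278961 m⁴.
Centre of pressure: y_p = y_c + I_c/(y_c·A) = 4.915 + 0.278961/(4.915 × 3.4155) = 4.915 + 0.0166175 = 4.93162 m along the plane.

h_p = 4.93 m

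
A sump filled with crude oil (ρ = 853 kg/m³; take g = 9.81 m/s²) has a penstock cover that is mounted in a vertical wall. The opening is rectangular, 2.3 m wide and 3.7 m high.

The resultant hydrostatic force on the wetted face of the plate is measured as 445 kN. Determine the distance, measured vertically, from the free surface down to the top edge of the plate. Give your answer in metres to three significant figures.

d_top ≈ 4.40 m

γ = ρg = 853 × 9.81 / 1000 = 8.36793 kN/m³.
A = 2.3 × 3.7 = 8.51 m².
From F = γ·h_c·A, the centroid depth is h_c = 445/(8.36793 × 8.51) = 6.24903 m.
The centroid lies 3.7/2 = 1.85 m below the top edge, so the top edge sits at h_top = 6.24903 − 1.85 = 4.39903 m below the surface.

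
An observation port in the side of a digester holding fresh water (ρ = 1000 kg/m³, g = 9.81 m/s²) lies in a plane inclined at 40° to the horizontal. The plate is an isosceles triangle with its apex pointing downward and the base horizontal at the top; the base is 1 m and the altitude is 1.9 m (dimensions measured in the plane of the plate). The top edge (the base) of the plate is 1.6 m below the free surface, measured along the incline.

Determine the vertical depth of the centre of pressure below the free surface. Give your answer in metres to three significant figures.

γ = ρg = 1000 × 9.81 = 9810 N/m³ = 9.81 kN/m³.
Let θ = 40° be the plate's angle to the horizontal; measure y along the incline from where the plane meets the free surface. Vertical depth h = y·sinθ with sinθ = 0.642788.
With the apex down, the centroid sits h/3 = 1.9/3 = 0.633333 m below the base (the top edge), so y_c = 1.6 + 0.633333 = 2.23333 m and h_c = 2.23333 × 0.642788 = 1.43556 m.
A = ½ × 1 × 1.9 = 0.95 m².
Resultant F = γ·h_c·A = 9.81 × 1.43556 × 0.95 = 13.3787 kN.
I_c = b·h³/36 = 1 × 1.9³/36 = 0.190528 m⁴.
Centre of pressure: y_p = y_c + I_c/(y_c·A) = 2.23333 + 0.190528/(2.23333 × 0.95) = 2.23333 + 0.0898012 = 2.32313 m along the plane.
Vertically, h_p = y_p·sinθ = 2.32313 × 0.642788 = 1.49328 m.

h_p = 1.49 m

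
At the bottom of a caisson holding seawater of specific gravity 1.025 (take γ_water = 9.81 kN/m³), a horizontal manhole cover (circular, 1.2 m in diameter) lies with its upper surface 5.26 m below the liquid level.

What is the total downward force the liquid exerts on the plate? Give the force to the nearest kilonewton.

γ = 1.025 × 9.81 = 10.05525 kN/m³.
The plate is horizontal, so pressure is uniform at p = γ·h = 10.05525 × 5.26 = 52.8906 kN/m².
A = π(0.6)² = 1.13097 m².
F = p·A = 52.8906 × 1.13097 = 59.8177 kN.

F ≈ 60 kN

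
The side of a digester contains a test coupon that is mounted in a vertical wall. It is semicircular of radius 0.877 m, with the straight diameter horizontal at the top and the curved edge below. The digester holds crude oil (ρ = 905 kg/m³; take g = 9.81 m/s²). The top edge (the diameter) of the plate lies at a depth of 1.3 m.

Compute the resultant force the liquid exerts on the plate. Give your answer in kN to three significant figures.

F ≈ 17.9 kN

γ = ρg = 905 × 9.81 / 1000 = 8.87805 kN/m³.
The centroid of a semicircle lies 4r/(3π) = 0.37221 m from the diameter, here below the top edge, so the centroid depth is h_c = 1.3 + 0.37221 = 1.67221 m.
A = πr²/2 = π × 0.877²/2 = 1.20815 m².
Resultant F = γ·h_c·A = 8.87805 × 1.67221 × 1.20815 = 17.9362 kN.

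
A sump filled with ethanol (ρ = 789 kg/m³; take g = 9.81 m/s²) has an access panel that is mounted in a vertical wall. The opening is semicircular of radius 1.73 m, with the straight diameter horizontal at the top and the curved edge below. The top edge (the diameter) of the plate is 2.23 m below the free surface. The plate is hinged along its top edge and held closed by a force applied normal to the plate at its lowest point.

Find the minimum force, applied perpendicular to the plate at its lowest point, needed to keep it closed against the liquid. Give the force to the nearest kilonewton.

P ≈ 50 kN

γ = ρg = 789 × 9.81 / 1000 = 7.74009 kN/m³.
The centroid of a semicircle lies 4r/(3π) = 0.734235 m from the diameter, here below the top edge, so the centroid depth is h_c = 2.23 + 0.734235 = 2.96423 m.
A = πr²/2 = π × 1.73²/2 = 4.70124 m².
Resultant F = γ·h_c·A = 7.74009 × 2.96423 × 4.70124 = 107.862 kN.
I_c = (π/8 − 8/(9π))·r⁴ = 0.109757 × 1.73⁴ = 0.983143 m⁴.
Centre of pressure: y_p = y_c + I_c/(y_c·A) = 2.96423 + 0.983143/(2.96423 × 4.70124) = 2.96423 + 0.0705492 = 3.03478 m along the plane.
The resultant acts 0.734235 + 0.0705492 = 0.804784 m (along the plate) below the hinge at the top edge, so the moment about the hinge is M = F × 0.804784 = 107.862 × 0.804784 = 86.8056 kN·m.
A normal force at the bottom, 1.73 m from the hinge, must supply this moment: P = 86.8056/1.73 = 50.1766 kN.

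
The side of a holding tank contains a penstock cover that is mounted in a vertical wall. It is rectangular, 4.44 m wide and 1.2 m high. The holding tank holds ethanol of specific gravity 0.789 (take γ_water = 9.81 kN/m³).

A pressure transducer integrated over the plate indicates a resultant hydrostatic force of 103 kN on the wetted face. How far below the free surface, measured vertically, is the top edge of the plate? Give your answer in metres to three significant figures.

γ = 0.789 × 9.81 = 7.74009 kN/m³.
A = 4.44 × 1.2 = 5.328 m².
From F = γ·h_c·A, the centroid depth is h_c = 103/(7.74009 × 5.328) = 2.49762 m.
The centroid lies 1.2/2 = 0.6 m below the top edge, so the top edge sits at h_top = 2.49762 − 0.6 = 1.89762 m below the surface.

d_top ≈ 1.90 m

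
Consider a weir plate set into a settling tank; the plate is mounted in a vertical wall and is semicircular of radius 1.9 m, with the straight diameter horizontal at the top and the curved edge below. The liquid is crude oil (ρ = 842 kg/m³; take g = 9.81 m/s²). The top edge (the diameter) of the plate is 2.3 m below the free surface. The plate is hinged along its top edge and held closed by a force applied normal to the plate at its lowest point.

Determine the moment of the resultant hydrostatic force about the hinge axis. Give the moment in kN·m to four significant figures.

γ = ρg = 842 × 9.81 / 1000 = 8.26002 kN/m³.
The centroid of a semicircle lies 4r/(3π) = 0.806385 m from the diameter, here below the top edge, so the centroid depth is h_c = 2.3 + 0.806385 = 3.10638 m.
A = πr²/2 = π × 1.9²/2 = 5.67057 m².
Resultant F = γ·h_c·A = 8.26002 × 3.10638 × 5.67057 = 145.5 kN.
I_c = (π/8 − 8/(9π))·r⁴ = 0.109757 × 1.9⁴ = 1.43036 m⁴.
Centre of pressure: y_p = y_c + I_c/(y_c·A) = 3.10638 + 1.43036/(3.10638 × 5.67057) = 3.10638 + 0.0812015 = 3.18758 m along the plane.
The resultant acts 0.806385 + 0.0812015 = 0.887587 m (along the plate) below the hinge at the top edge, so the moment about the hinge is M = F × 0.887587 = 145.5 × 0.887587 = 129.144 kN·m.

M ≈ 129.1 kN·m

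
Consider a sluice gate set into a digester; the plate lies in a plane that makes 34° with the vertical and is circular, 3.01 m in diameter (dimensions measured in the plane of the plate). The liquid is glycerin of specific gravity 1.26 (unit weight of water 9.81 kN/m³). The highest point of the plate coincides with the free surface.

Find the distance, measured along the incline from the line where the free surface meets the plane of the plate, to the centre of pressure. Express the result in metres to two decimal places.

y_p = 1.88 m

γ = 1.26 × 9.81 = 12.3606 kN/m³.
The plate makes 34° with the vertical, i.e. θ = 90° − 34° = 56° to the horizontal. Measuring y along the incline from the free-surface line, vertical depth h = y·sinθ with sinθ = 0.829038.
The centroid is at the centre, 1.505 m below the top of the plate, so y_c = 1.505 m and h_c = 1.505 × 0.829038 = 1.2477 m.
A = π(1.505)² = 7.11579 m².
Resultant F = γ·h_c·A = 12.3606 × 1.2477 × 7.11579 = 109.742 kN.
I_c = πr⁴/4 = π × 1.505⁴/4 = 4.02936 m⁴.
Centre of pressure: y_p = y_c + I_c/(y_c·A) = 1.505 + 4.02936/(1.505 × 7.11579) = 1.505 + 0.37625 = 1.88125 m along the plane.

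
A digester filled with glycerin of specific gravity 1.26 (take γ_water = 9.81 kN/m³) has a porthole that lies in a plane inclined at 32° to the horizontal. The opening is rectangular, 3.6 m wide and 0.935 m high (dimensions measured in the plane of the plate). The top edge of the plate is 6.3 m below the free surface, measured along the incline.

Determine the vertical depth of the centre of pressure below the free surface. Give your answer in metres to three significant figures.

h_p = 3.59 m

γ = 1.26 × 9.81 = 12.3606 kN/m³.
Let θ = 32° be the plate's angle to the horizontal; measure y along the incline from where the plane meets the free surface. Vertical depth h = y·sinθ with sinθ = 0.529919.
The centroid lies 0.935/2 = 0.4675 m below the top edge, so y_c = 6.3 + 0.4675 = 6.7675 m and h_c = 6.7675 × 0.529919 = 3.58623 m.
A = 3.6 × 0.935 = 3.366 m².
Resultant F = γ·h_c·A = 12.3606 × 3.58623 × 3.366 = 149.208 kN.
I_c = b·h³/12 = 3.6 × 0.935³/12 = 0.24522 m⁴.
Centre of pressure: y_p = y_c + I_c/(y_c·A) = 6.7675 + 0.24522/(6.7675 × 3.366) = 6.7675 + 0.010765 = 6.77827 m along the plane.
Vertically, h_p = y_p·sinθ = 6.77827 × 0.529919 = 3.59193 m.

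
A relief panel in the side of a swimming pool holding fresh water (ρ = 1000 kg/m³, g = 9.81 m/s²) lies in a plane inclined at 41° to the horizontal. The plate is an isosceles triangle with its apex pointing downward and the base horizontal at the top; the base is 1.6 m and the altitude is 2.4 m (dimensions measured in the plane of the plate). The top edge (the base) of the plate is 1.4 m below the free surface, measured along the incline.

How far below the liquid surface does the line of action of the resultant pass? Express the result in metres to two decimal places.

γ = ρg = 1000 × 9.81 = 9810 N/m³ = 9.81 kN/m³.
Let θ = 41° be the plate's angle to the horizontal; measure y along the incline from where the plane meets the free surface. Vertical depth h = y·sinθ with sinθ = 0.656059.
With the apex down, the centroid sits h/3 = 2.4/3 = 0.8 m below the base (the top edge), so y_c = 1.4 + 0.8 = 2.2 m and h_c = 2.2 × 0.656059 = 1.44333 m.
A = ½ × 1.6 × 2.4 = 1.92 m².
Resultant F = γ·h_c·A = 9.81 × 1.44333 × 1.92 = 27.1854 kN.
I_c = b·h³/36 = 1.6 × 2.4³/36 = 0.6144 m⁴.
Centre of pressure: y_p = y_c + I_c/(y_c·A) = 2.2 + 0.6144/(2.2 × 1.92) = 2.2 + 0.145455 = 2.34546 m along the plane.
Vertically, h_p = y_p·sinθ = 2.34546 × 0.656059 = 1.53876 m.

h_p = 1.54 m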